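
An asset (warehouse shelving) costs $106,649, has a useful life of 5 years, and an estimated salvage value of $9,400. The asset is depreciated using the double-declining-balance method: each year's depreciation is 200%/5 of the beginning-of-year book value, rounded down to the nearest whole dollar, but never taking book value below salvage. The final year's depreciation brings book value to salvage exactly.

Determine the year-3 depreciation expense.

$15,357

Depreciable base = $106,649 − $9,400 = $97,249.
Year 1: ⌊$106,649 × 200%/5⌋ = $42,659. Book value $63,990.
Year 2: ⌊$63,990 × 200%/5⌋ = $25,596. Book value $38,394.
Year 3: ⌊$38,394 × 200%/5⌋ = $15,357. Book value $23,037.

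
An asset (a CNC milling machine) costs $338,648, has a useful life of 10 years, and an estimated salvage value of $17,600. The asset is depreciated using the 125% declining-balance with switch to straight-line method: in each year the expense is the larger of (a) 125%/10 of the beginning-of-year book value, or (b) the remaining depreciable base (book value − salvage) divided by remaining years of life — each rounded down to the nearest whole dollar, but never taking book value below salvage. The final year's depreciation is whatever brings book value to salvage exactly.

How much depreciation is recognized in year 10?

$29,896

Depreciable base = $338,648 − $17,600 = $321,048.
Year 1: DB = ⌊$338,648 × 125%/10⌋ = $42,331; SL = ⌊$321,048/10⌋ = $32,104 → take DB $42,331. Book value $296,317.
Year 2: DB = ⌊$296,317 × 125%/10⌋ = $37,039; SL = ⌊$278,717/9⌋ = $30,968 → take DB $37,039. Book value $259,278.
Year 3: DB = ⌊$259,278 × 125%/10⌋ = $32,409; SL = ⌊$241,678/8⌋ = $30,209 → take DB $32,409. Book value $226,869.
Year 4: DB = ⌊$226,869 × 125%/10⌋ = $28,358; SL = ⌊$209,269/7⌋ = $29,895 → take SL $29,895. Book value $196,974.
Year 5: DB = ⌊$196,974 × 125%/10⌋ = $24,621; SL = ⌊$179,374/6⌋ = $29,895 → take SL $29,895. Book value $167,079.
Year 6: DB = ⌊$167,079 × 125%/10⌋ = $20,884; SL = ⌊$149,479/5⌋ = $29,895 → take SL $29,895. Book value $137,184.
Year 7: DB = ⌊$137,184 × 125%/10⌋ = $17,148; SL = ⌊$119,584/4⌋ = $29,896 → take SL $29,896. Book value $107,288.
Year 8: DB = ⌊$107,288 × 125%/10⌋ = $13,411; SL = ⌊$89,688/3⌋ = $29,896 → take SL $29,896. Book value $77,392.
Year 9: DB = ⌊$77,392 × 125%/10⌋ = $9,674; SL = ⌊$59,792/2⌋ = $29,896 → take SL $29,896. Book value $47,496.
Year 10 (final): $47,496 − $17,600 = $29,896. Book value $17,600.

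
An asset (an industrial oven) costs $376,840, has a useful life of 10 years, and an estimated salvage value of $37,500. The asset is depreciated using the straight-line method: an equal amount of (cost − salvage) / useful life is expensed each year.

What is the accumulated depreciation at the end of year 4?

Depreciable base = $376,840 − $37,500 = $339,340.
Annual expense = $339,340 / 10 = $33,934.
End of year 1: book value $342,906.
End of year 2: book value $308,972.
End of year 3: book value $275,038.
End of year 4: book value $241,104.
Accumulated through year 4 = $376,840 − $241,104 = $135,736.

$135,736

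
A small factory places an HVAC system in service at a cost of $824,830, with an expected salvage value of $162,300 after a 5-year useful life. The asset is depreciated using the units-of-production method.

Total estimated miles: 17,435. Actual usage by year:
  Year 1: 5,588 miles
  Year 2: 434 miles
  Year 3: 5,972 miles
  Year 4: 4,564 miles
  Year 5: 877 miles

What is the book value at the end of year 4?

$195,626

Depreciable base = $824,830 − $162,300 = $662,530.
Rate = $662,530 / 17,435 miles = $38 per mile.
Year 1: 5,588 × $38 = $212,344. Book value $612,486.
Year 2: 434 × $38 = $16,492. Book value $595,994.
Year 3: 5,972 × $38 = $226,936. Book value $369,058.
Year 4: 4,564 × $38 = $173,432. Book value $195,626.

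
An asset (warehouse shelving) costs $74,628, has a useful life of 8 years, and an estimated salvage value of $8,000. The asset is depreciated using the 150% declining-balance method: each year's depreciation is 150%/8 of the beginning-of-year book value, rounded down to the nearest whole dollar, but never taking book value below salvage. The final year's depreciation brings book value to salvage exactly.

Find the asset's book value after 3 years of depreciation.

Depreciable base = $74,628 − $8,000 = $66,628.
Year 1: ⌊$74,628 × 150%/8⌋ = $13,992. Book value $60,636.
Year 2: ⌊$60,636 × 150%/8⌋ = $11,369. Book value $49,267.
Year 3: ⌊$49,267 × 150%/8⌋ = $9,237. Book value $40,030.

$40,030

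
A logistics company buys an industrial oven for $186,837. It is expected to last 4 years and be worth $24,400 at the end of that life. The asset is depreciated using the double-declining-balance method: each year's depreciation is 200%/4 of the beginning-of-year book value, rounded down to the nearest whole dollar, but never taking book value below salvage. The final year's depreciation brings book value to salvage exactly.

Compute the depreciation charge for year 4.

Depreciable base = $186,837 − $24,400 = $162,437.
Year 1: ⌊$186,837 × 200%/4⌋ = $93,418. Book value $93,419.
Year 2: ⌊$93,419 × 200%/4⌋ = $46,709. Book value $46,710.
Year 3: ⌊$46,710 × 200%/4⌋ = $23,355, capped at $22,310. Book value $24,400.
Year 4 (final): $24,400 − $24,400 = $0. Book value $24,400.

$0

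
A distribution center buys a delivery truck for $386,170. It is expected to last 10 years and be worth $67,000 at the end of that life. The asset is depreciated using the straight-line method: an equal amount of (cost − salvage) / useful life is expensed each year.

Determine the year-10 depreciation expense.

$31,917

Depreciable base = $386,170 − $67,000 = $319,170.
Annual expense = $319,170 / 10 = $31,917.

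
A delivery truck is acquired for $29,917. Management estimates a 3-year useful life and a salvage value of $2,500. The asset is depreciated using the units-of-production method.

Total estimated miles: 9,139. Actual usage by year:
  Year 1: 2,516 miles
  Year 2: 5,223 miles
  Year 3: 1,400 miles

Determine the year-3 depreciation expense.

$4,200

Depreciable base = $29,917 − $2,500 = $27,417.
Rate = $27,417 / 9,139 miles = $3 per mile.
Year 1: 2,516 × $3 = $7,548. Book value $22,369.
Year 2: 5,223 × $3 = $15,669. Book value $6,700.
Year 3: 1,400 × $3 = $4,200. Book value $2,500.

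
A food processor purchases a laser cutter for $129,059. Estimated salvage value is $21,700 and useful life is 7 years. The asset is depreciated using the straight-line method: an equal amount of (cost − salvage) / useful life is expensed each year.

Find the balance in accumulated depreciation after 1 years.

Depreciable base = $129,059 − $21,700 = $107,359.
Annual expense = $107,359 / 7 = $15,337.
End of year 1: book value $113,722.
Accumulated through year 1 = $129,059 − $113,722 = $15,337.

$15,337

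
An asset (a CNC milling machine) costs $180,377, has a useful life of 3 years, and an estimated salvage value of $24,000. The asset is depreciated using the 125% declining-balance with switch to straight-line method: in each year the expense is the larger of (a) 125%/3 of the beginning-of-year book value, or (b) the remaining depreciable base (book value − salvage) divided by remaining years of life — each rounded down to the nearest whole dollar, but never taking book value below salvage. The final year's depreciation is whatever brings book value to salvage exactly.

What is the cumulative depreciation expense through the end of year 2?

$118,998

Depreciable base = $180,377 − $24,000 = $156,377.
Year 1: DB = ⌊$180,377 × 125%/3⌋ = $75,157; SL = ⌊$156,377/3⌋ = $52,125 → take DB $75,157. Book value $105,220.
Year 2: DB = ⌊$105,220 × 125%/3⌋ = $43,841; SL = ⌊$81,220/2⌋ = $40,610 → take DB $43,841. Book value $61,379.
Accumulated through year 2 = $180,377 − $61,379 = $118,998.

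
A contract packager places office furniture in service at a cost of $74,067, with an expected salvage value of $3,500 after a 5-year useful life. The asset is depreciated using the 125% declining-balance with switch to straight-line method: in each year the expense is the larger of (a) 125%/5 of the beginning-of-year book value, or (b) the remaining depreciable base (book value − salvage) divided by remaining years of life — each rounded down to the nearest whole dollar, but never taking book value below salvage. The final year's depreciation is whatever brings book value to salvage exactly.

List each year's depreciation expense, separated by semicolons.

$18,516; $13,887; $12,721; $12,721; $12,722

Depreciable base = $74,067 − $3,500 = $70,567.
Year 1: DB = ⌊$74,067 × 125%/5⌋ = $18,516; SL = ⌊$70,567/5⌋ = $14,113 → take DB $18,516. Book value $55,551.
Year 2: DB = ⌊$55,551 × 125%/5⌋ = $13,887; SL = ⌊$52,051/4⌋ = $13,012 → take DB $13,887. Book value $41,664.
Year 3: DB = ⌊$41,664 × 125%/5⌋ = $10,416; SL = ⌊$38,164/3⌋ = $12,721 → take SL $12,721. Book value $28,943.
Year 4: DB = ⌊$28,943 × 125%/5⌋ = $7,235; SL = ⌊$25,443/2⌋ = $12,721 → take SL $12,721. Book value $16,222.
Year 5 (final): $16,222 − $3,500 = $12,722. Book value $3,500.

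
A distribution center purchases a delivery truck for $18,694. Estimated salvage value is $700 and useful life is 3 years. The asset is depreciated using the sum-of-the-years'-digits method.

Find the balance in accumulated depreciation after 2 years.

Depreciable base = $18,694 − $700 = $17,994.
Sum of the years' digits = 3+2+1 = 6.
Year 1: $17,994 × 3/6 = $8,997. Book value $9,697.
Year 2: $17,994 × 2/6 = $5,998. Book value $3,699.
Accumulated through year 2 = $18,694 − $3,699 = $14,995.

$14,995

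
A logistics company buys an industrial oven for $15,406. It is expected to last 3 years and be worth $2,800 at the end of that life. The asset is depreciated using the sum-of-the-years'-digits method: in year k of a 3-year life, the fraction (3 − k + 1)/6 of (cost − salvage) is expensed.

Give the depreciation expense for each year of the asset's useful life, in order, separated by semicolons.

$6,303; $4,202; $2,101

Depreciable base = $15,406 − $2,800 = $12,606.
Sum of the years' digits = 3+2+1 = 6.
Year 1: $12,606 × 3/6 = $6,303. Book value $9,103.
Year 2: $12,606 × 2/6 = $4,202. Book value $4,901.
Year 3: $12,606 × 1/6 = $2,101. Book value $2,800.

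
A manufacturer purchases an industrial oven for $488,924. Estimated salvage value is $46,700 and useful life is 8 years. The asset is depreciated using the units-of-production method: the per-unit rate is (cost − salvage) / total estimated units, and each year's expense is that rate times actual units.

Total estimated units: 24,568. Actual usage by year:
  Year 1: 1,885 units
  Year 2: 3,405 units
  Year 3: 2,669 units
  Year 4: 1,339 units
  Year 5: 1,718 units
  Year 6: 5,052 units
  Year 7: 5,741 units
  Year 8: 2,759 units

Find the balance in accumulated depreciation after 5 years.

Depreciable base = $488,924 − $46,700 = $442,224.
Rate = $442,224 / 24,568 units = $18 per unit.
Year 1: 1,885 × $18 = $33,930. Book value $454,994.
Year 2: 3,405 × $18 = $61,290. Book value $393,704.
Year 3: 2,669 × $18 = $48,042. Book value $345,662.
Year 4: 1,339 × $18 = $24,102. Book value $321,560.
Year 5: 1,718 × $18 = $30,924. Book value $290,636.
Accumulated through year 5 = $488,924 − $290,636 = $198,288.

$198,288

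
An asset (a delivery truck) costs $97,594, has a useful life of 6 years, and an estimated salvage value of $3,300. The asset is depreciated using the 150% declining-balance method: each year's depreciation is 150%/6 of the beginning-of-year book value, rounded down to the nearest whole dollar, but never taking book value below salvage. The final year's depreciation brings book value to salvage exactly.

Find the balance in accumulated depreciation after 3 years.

Depreciable base = $97,594 − $3,300 = $94,294.
Year 1: ⌊$97,594 × 150%/6⌋ = $24,398. Book value $73,196.
Year 2: ⌊$73,196 × 150%/6⌋ = $18,299. Book value $54,897.
Year 3: ⌊$54,897 × 150%/6⌋ = $13,724. Book value $41,173.
Accumulated through year 3 = $97,594 − $41,173 = $56,421.

$56,421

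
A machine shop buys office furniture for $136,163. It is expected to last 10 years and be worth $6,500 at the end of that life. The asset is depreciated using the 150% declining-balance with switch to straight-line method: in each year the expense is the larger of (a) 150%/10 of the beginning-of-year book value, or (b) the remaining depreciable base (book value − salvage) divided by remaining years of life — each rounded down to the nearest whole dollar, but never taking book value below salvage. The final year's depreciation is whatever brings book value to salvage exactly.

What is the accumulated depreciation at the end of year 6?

$86,609

Depreciable base = $136,163 − $6,500 = $129,663.
Year 1: DB = ⌊$136,163 × 150%/10⌋ = $20,424; SL = ⌊$129,663/10⌋ = $12,966 → take DB $20,424. Book value $115,739.
Year 2: DB = ⌊$115,739 × 150%/10⌋ = $17,360; SL = ⌊$109,239/9⌋ = $12,137 → take DB $17,360. Book value $98,379.
Year 3: DB = ⌊$98,379 × 150%/10⌋ = $14,756; SL = ⌊$91,879/8⌋ = $11,484 → take DB $14,756. Book value $83,623.
Year 4: DB = ⌊$83,623 × 150%/10⌋ = $12,543; SL = ⌊$77,123/7⌋ = $11,017 → take DB $12,543. Book value $71,080.
Year 5: DB = ⌊$71,080 × 150%/10⌋ = $10,662; SL = ⌊$64,580/6⌋ = $10,763 → take SL $10,763. Book value $60,317.
Year 6: DB = ⌊$60,317 × 150%/10⌋ = $9,047; SL = ⌊$53,817/5⌋ = $10,763 → take SL $10,763. Book value $49,554.
Accumulated through year 6 = $136,163 − $49,554 = $86,609.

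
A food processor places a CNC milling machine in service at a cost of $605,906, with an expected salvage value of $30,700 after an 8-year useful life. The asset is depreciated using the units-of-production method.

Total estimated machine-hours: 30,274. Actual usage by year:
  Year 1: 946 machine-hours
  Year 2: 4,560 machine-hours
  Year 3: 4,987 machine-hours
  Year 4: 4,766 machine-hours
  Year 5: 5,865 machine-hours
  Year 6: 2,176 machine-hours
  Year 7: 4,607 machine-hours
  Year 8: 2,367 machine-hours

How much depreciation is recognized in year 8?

Depreciable base = $605,906 − $30,700 = $575,206.
Rate = $575,206 / 30,274 machine-hours = $19 per machine-hour.
Year 1: 946 × $19 = $17,974. Book value $587,932.
Year 2: 4,560 × $19 = $86,640. Book value $501,292.
Year 3: 4,987 × $19 = $94,753. Book value $406,539.
Year 4: 4,766 × $19 = $90,554. Book value $315,985.
Year 5: 5,865 × $19 = $111,435. Book value $204,550.
Year 6: 2,176 × $19 = $41,344. Book value $163,206.
Year 7: 4,607 × $19 = $87,533. Book value $75,673.
Year 8: 2,367 × $19 = $44,973. Book value $30,700.

$44,973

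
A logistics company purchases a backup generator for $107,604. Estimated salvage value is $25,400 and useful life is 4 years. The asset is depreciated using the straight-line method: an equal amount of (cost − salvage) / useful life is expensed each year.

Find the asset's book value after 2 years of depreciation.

$66,502

Depreciable base = $107,604 − $25,400 = $82,204.
Annual expense = $82,204 / 4 = $20,551.
End of year 1: book value $87,053.
End of year 2: book value $66,502.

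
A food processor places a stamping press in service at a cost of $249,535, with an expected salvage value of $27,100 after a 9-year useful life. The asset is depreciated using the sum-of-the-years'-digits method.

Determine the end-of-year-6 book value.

Depreciable base = $249,535 − $27,100 = $222,435.
Sum of the years' digits = 9+8+7+6+5+4+3+2+1 = 45.
Year 1: $222,435 × 9/45 = $44,487. Book value $205,048.
Year 2: $222,435 × 8/45 = $39,544. Book value $165,504.
Year 3: $222,435 × 7/45 = $34,601. Book value $130,903.
Year 4: $222,435 × 6/45 = $29,658. Book value $101,245.
Year 5: $222,435 × 5/45 = $24,715. Book value $76,530.
Year 6: $222,435 × 4/45 = $19,772. Book value $56,758.

$56,758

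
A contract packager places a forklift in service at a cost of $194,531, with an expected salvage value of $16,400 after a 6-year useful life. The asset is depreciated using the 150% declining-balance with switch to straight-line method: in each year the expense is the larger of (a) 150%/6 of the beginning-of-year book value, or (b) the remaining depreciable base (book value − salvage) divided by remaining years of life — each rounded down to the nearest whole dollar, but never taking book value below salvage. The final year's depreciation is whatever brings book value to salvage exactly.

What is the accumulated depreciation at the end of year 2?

$85,106

Depreciable base = $194,531 − $16,400 = $178,131.
Year 1: DB = ⌊$194,531 × 150%/6⌋ = $48,632; SL = ⌊$178,131/6⌋ = $29,688 → take DB $48,632. Book value $145,899.
Year 2: DB = ⌊$145,899 × 150%/6⌋ = $36,474; SL = ⌊$129,499/5⌋ = $25,899 → take DB $36,474. Book value $109,425.
Accumulated through year 2 = $194,531 − $109,425 = $85,106.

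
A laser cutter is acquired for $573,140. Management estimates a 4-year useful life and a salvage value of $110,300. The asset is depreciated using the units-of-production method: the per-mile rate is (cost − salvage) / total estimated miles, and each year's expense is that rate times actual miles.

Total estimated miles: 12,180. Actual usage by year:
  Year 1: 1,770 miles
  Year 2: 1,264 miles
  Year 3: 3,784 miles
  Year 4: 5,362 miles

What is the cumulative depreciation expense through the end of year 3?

Depreciable base = $573,140 − $110,300 = $462,840.
Rate = $462,840 / 12,180 miles = $38 per mile.
Year 1: 1,770 × $38 = $67,260. Book value $505,880.
Year 2: 1,264 × $38 = $48,032. Book value $457,848.
Year 3: 3,784 × $38 = $143,792. Book value $314,056.
Accumulated through year 3 = $573,140 − $314,056 = $259,084.

$259,084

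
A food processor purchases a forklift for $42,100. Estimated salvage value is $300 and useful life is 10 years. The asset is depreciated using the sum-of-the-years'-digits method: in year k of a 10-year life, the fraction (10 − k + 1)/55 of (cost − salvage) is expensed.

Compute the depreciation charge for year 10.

$760

Depreciable base = $42,100 − $300 = $41,800.
Sum of the years' digits = 10+9+8+7+6+5+4+3+2+1 = 55.
Year 1: $41,800 × 10/55 = $7,600. Book value $34,500.
Year 2: $41,800 × 9/55 = $6,840. Book value $27,660.
Year 3: $41,800 × 8/55 = $6,080. Book value $21,580.
Year 4: $41,800 × 7/55 = $5,320. Book value $16,260.
Year 5: $41,800 × 6/55 = $4,560. Book value $11,700.
Year 6: $41,800 × 5/55 = $3,800. Book value $7,900.
Year 7: $41,800 × 4/55 = $3,040. Book value $4,860.
Year 8: $41,800 × 3/55 = $2,280. Book value $2,580.
Year 9: $41,800 × 2/55 = $1,520. Book value $1,060.
Year 10: $41,800 × 1/55 = $760. Book value $300.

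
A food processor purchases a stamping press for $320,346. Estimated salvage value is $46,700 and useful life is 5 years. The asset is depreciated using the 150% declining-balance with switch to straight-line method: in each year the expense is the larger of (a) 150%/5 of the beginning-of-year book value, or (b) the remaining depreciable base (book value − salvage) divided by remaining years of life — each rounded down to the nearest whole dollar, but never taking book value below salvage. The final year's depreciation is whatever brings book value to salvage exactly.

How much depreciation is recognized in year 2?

Depreciable base = $320,346 − $46,700 = $273,646.
Year 1: DB = ⌊$320,346 × 150%/5⌋ = $96,103; SL = ⌊$273,646/5⌋ = $54,729 → take DB $96,103. Book value $224,243.
Year 2: DB = ⌊$224,243 × 150%/5⌋ = $67,272; SL = ⌊$177,543/4⌋ = $44,385 → take DB $67,272. Book value $156,971.

$67,272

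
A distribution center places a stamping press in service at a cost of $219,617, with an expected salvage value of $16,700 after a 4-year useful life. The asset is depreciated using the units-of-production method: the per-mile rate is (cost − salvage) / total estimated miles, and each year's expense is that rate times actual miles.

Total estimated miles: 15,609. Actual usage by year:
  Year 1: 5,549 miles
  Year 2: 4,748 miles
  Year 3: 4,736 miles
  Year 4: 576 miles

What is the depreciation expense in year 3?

Depreciable base = $219,617 − $16,700 = $202,917.
Rate = $202,917 / 15,609 miles = $13 per mile.
Year 1: 5,549 × $13 = $72,137. Book value $147,480.
Year 2: 4,748 × $13 = $61,724. Book value $85,756.
Year 3: 4,736 × $13 = $61,568. Book value $24,188.

$61,568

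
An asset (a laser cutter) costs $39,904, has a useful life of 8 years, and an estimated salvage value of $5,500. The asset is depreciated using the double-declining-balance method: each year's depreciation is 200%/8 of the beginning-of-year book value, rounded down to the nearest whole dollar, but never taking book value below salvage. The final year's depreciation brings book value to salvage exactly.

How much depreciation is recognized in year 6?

Depreciable base = $39,904 − $5,500 = $34,404.
Year 1: ⌊$39,904 × 200%/8⌋ = $9,976. Book value $29,928.
Year 2: ⌊$29,928 × 200%/8⌋ = $7,482. Book value $22,446.
Year 3: ⌊$22,446 × 200%/8⌋ = $5,611. Book value $16,835.
Year 4: ⌊$16,835 × 200%/8⌋ = $4,208. Book value $12,627.
Year 5: ⌊$12,627 × 200%/8⌋ = $3,156. Book value $9,471.
Year 6: ⌊$9,471 × 200%/8⌋ = $2,367. Book value $7,104.

$2,367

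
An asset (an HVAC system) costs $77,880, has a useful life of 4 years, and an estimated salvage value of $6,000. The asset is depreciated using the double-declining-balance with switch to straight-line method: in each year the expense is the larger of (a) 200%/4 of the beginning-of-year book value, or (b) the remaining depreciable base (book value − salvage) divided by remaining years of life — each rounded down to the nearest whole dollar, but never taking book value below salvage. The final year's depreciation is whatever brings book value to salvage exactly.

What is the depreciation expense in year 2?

Depreciable base = $77,880 − $6,000 = $71,880.
Year 1: DB = ⌊$77,880 × 200%/4⌋ = $38,940; SL = ⌊$71,880/4⌋ = $17,970 → take DB $38,940. Book value $38,940.
Year 2: DB = ⌊$38,940 × 200%/4⌋ = $19,470; SL = ⌊$32,940/3⌋ = $10,980 → take DB $19,470. Book value $19,470.

$19,470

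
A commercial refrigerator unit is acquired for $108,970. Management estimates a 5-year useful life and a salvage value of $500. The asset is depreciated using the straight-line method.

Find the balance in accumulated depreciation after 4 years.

$86,776

Depreciable base = $108,970 − $500 = $108,470.
Annual expense = $108,470 / 5 = $21,694.
End of year 1: book value $87,276.
End of year 2: book value $65,582.
End of year 3: book value $43,888.
End of year 4: book value $22,194.
Accumulated through year 4 = $108,970 − $22,194 = $86,776.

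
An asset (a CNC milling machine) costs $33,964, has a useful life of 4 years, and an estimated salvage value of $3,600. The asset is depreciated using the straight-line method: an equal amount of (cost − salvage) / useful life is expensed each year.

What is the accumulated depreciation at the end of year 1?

$7,591

Depreciable base = $33,964 − $3,600 = $30,364.
Annual expense = $30,364 / 4 = $7,591.
End of year 1: book value $26,373.
Accumulated through year 1 = $33,964 − $26,373 = $7,591.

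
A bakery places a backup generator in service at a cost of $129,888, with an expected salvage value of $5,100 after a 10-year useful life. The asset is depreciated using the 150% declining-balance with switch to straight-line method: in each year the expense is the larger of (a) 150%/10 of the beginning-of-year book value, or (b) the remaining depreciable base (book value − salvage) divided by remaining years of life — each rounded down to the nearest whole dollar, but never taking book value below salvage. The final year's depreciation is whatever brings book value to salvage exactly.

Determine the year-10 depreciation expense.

$10,451

Depreciable base = $129,888 − $5,100 = $124,788.
Year 1: DB = ⌊$129,888 × 150%/10⌋ = $19,483; SL = ⌊$124,788/10⌋ = $12,478 → take DB $19,483. Book value $110,405.
Year 2: DB = ⌊$110,405 × 150%/10⌋ = $16,560; SL = ⌊$105,305/9⌋ = $11,700 → take DB $16,560. Book value $93,845.
Year 3: DB = ⌊$93,845 × 150%/10⌋ = $14,076; SL = ⌊$88,745/8⌋ = $11,093 → take DB $14,076. Book value $79,769.
Year 4: DB = ⌊$79,769 × 150%/10⌋ = $11,965; SL = ⌊$74,669/7⌋ = $10,667 → take DB $11,965. Book value $67,804.
Year 5: DB = ⌊$67,804 × 150%/10⌋ = $10,170; SL = ⌊$62,704/6⌋ = $10,450 → take SL $10,450. Book value $57,354.
Year 6: DB = ⌊$57,354 × 150%/10⌋ = $8,603; SL = ⌊$52,254/5⌋ = $10,450 → take SL $10,450. Book value $46,904.
Year 7: DB = ⌊$46,904 × 150%/10⌋ = $7,035; SL = ⌊$41,804/4⌋ = $10,451 → take SL $10,451. Book value $36,453.
Year 8: DB = ⌊$36,453 × 150%/10⌋ = $5,467; SL = ⌊$31,353/3⌋ = $10,451 → take SL $10,451. Book value $26,002.
Year 9: DB = ⌊$26,002 × 150%/10⌋ = $3,900; SL = ⌊$20,902/2⌋ = $10,451 → take SL $10,451. Book value $15,551.
Year 10 (final): $15,551 − $5,100 = $10,451. Book value $5,100.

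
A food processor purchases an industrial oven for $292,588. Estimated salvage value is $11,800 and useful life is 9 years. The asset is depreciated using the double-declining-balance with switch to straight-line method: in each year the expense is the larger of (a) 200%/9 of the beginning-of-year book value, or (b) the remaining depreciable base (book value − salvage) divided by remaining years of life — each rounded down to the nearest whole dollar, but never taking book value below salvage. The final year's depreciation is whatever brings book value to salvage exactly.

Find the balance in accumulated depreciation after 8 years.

$263,130

Depreciable base = $292,588 − $11,800 = $280,788.
Year 1: DB = ⌊$292,588 × 200%/9⌋ = $65,019; SL = ⌊$280,788/9⌋ = $31,198 → take DB $65,019. Book value $227,569.
Year 2: DB = ⌊$227,569 × 200%/9⌋ = $50,570; SL = ⌊$215,769/8⌋ = $26,971 → take DB $50,570. Book value $176,999.
Year 3: DB = ⌊$176,999 × 200%/9⌋ = $39,333; SL = ⌊$165,199/7⌋ = $23,599 → take DB $39,333. Book value $137,666.
Year 4: DB = ⌊$137,666 × 200%/9⌋ = $30,592; SL = ⌊$125,866/6⌋ = $20,977 → take DB $30,592. Book value $107,074.
Year 5: DB = ⌊$107,074 × 200%/9⌋ = $23,794; SL = ⌊$95,274/5⌋ = $19,054 → take DB $23,794. Book value $83,280.
Year 6: DB = ⌊$83,280 × 200%/9⌋ = $18,506; SL = ⌊$71,480/4⌋ = $17,870 → take DB $18,506. Book value $64,774.
Year 7: DB = ⌊$64,774 × 200%/9⌋ = $14,394; SL = ⌊$52,974/3⌋ = $17,658 → take SL $17,658. Book value $47,116.
Year 8: DB = ⌊$47,116 × 200%/9⌋ = $10,470; SL = ⌊$35,316/2⌋ = $17,658 → take SL $17,658. Book value $29,458.
Accumulated through year 8 = $292,588 − $29,458 = $263,130.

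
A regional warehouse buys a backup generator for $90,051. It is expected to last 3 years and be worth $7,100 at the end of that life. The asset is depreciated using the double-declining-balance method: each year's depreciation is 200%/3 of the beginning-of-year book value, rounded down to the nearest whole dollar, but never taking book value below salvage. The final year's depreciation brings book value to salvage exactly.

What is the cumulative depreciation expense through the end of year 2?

$80,045

Depreciable base = $90,051 − $7,100 = $82,951.
Year 1: ⌊$90,051 × 200%/3⌋ = $60,034. Book value $30,017.
Year 2: ⌊$30,017 × 200%/3⌋ = $20,011. Book value $10,006.
Accumulated through year 2 = $90,051 − $10,006 = $80,045.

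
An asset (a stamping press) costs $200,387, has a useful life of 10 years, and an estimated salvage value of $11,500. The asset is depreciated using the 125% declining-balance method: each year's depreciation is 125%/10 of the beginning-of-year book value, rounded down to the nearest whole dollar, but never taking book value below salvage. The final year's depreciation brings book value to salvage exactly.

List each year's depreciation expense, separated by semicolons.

$25,048; $21,917; $19,177; $16,780; $14,683; $12,847; $11,241; $9,836; $8,607; $48,751

Depreciable base = $200,387 − $11,500 = $188,887.
Year 1: ⌊$200,387 × 125%/10⌋ = $25,048. Book value $175,339.
Year 2: ⌊$175,339 × 125%/10⌋ = $21,917. Book value $153,422.
Year 3: ⌊$153,422 × 125%/10⌋ = $19,177. Book value $134,245.
Year 4: ⌊$134,245 × 125%/10⌋ = $16,780. Book value $117,465.
Year 5: ⌊$117,465 × 125%/10⌋ = $14,683. Book value $102,782.
Year 6: ⌊$102,782 × 125%/10⌋ = $12,847. Book value $89,935.
Year 7: ⌊$89,935 × 125%/10⌋ = $11,241. Book value $78,694.
Year 8: ⌊$78,694 × 125%/10⌋ = $9,836. Book value $68,858.
Year 9: ⌊$68,858 × 125%/10⌋ = $8,607. Book value $60,251.
Year 10 (final): $60,251 − $11,500 = $48,751. Book value $11,500.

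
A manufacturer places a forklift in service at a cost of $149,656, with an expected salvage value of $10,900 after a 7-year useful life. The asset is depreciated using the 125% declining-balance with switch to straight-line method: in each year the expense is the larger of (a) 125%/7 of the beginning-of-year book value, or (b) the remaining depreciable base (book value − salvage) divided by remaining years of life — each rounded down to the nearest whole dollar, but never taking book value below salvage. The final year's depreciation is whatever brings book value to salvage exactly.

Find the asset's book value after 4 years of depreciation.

$64,936

Depreciable base = $149,656 − $10,900 = $138,756.
Year 1: DB = ⌊$149,656 × 125%/7⌋ = $26,724; SL = ⌊$138,756/7⌋ = $19,822 → take DB $26,724. Book value $122,932.
Year 2: DB = ⌊$122,932 × 125%/7⌋ = $21,952; SL = ⌊$112,032/6⌋ = $18,672 → take DB $21,952. Book value $100,980.
Year 3: DB = ⌊$100,980 × 125%/7⌋ = $18,032; SL = ⌊$90,080/5⌋ = $18,016 → take DB $18,032. Book value $82,948.
Year 4: DB = ⌊$82,948 × 125%/7⌋ = $14,812; SL = ⌊$72,048/4⌋ = $18,012 → take SL $18,012. Book value $64,936.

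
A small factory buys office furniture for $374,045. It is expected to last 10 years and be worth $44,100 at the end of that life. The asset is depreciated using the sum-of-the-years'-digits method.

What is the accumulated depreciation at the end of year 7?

$293,951

Depreciable base = $374,045 − $44,100 = $329,945.
Sum of the years' digits = 10+9+8+7+6+5+4+3+2+1 = 55.
Year 1: $329,945 × 10/55 = $59,990. Book value $314,055.
Year 2: $329,945 × 9/55 = $53,991. Book value $260,064.
Year 3: $329,945 × 8/55 = $47,992. Book value $212,072.
Year 4: $329,945 × 7/55 = $41,993. Book value $170,079.
Year 5: $329,945 × 6/55 = $35,994. Book value $134,085.
Year 6: $329,945 × 5/55 = $29,995. Book value $104,090.
Year 7: $329,945 × 4/55 = $23,996. Book value $80,094.
Accumulated through year 7 = $374,045 − $80,094 = $293,951.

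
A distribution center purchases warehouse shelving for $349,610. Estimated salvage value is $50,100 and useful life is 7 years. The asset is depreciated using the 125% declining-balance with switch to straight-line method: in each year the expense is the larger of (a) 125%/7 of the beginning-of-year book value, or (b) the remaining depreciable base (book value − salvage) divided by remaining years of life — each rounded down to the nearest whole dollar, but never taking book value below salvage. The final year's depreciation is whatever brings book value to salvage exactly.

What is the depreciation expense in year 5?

Depreciable base = $349,610 − $50,100 = $299,510.
Year 1: DB = ⌊$349,610 × 125%/7⌋ = $62,430; SL = ⌊$299,510/7⌋ = $42,787 → take DB $62,430. Book value $287,180.
Year 2: DB = ⌊$287,180 × 125%/7⌋ = $51,282; SL = ⌊$237,080/6⌋ = $39,513 → take DB $51,282. Book value $235,898.
Year 3: DB = ⌊$235,898 × 125%/7⌋ = $42,124; SL = ⌊$185,798/5⌋ = $37,159 → take DB $42,124. Book value $193,774.
Year 4: DB = ⌊$193,774 × 125%/7⌋ = $34,602; SL = ⌊$143,674/4⌋ = $35,918 → take SL $35,918. Book value $157,856.
Year 5: DB = ⌊$157,856 × 125%/7⌋ = $28,188; SL = ⌊$107,756/3⌋ = $35,918 → take SL $35,918. Book value $121,938.

$35,918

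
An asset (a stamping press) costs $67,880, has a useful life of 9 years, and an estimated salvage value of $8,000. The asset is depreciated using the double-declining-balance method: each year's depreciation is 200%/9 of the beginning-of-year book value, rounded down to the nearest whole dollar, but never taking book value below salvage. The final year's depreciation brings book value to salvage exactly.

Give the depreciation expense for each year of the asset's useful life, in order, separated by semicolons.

$15,084; $11,732; $9,125; $7,097; $5,520; $4,293; $3,339; $2,597; $1,093

Depreciable base = $67,880 − $8,000 = $59,880.
Year 1: ⌊$67,880 × 200%/9⌋ = $15,084. Book value $52,796.
Year 2: ⌊$52,796 × 200%/9⌋ = $11,732. Book value $41,064.
Year 3: ⌊$41,064 × 200%/9⌋ = $9,125. Book value $31,939.
Year 4: ⌊$31,939 × 200%/9⌋ = $7,097. Book value $24,842.
Year 5: ⌊$24,842 × 200%/9⌋ = $5,520. Book value $19,322.
Year 6: ⌊$19,322 × 200%/9⌋ = $4,293. Book value $15,029.
Year 7: ⌊$15,029 × 200%/9⌋ = $3,339. Book value $11,690.
Year 8: ⌊$11,690 × 200%/9⌋ = $2,597. Book value $9,093.
Year 9 (final): $9,093 − $8,000 = $1,093. Book value $8,000.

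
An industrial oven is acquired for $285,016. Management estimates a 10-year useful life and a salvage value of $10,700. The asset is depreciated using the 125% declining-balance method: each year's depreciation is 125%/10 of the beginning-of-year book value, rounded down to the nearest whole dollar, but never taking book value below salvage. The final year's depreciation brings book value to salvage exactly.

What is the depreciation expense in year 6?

Depreciable base = $285,016 − $10,700 = $274,316.
Year 1: ⌊$285,016 × 125%/10⌋ = $35,627. Book value $249,389.
Year 2: ⌊$249,389 × 125%/10⌋ = $31,173. Book value $218,216.
Year 3: ⌊$218,216 × 125%/10⌋ = $27,277. Book value $190,939.
Year 4: ⌊$190,939 × 125%/10⌋ = $23,867. Book value $167,072.
Year 5: ⌊$167,072 × 125%/10⌋ = $20,884. Book value $146,188.
Year 6: ⌊$146,188 × 125%/10⌋ = $18,273. Book value $127,915.

$18,273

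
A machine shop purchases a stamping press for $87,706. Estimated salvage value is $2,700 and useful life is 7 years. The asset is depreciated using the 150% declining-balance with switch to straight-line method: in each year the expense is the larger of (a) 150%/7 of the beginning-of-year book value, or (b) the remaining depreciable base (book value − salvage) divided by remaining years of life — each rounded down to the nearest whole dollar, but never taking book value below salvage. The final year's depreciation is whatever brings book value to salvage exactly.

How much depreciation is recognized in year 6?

Depreciable base = $87,706 − $2,700 = $85,006.
Year 1: DB = ⌊$87,706 × 150%/7⌋ = $18,794; SL = ⌊$85,006/7⌋ = $12,143 → take DB $18,794. Book value $68,912.
Year 2: DB = ⌊$68,912 × 150%/7⌋ = $14,766; SL = ⌊$66,212/6⌋ = $11,035 → take DB $14,766. Book value $54,146.
Year 3: DB = ⌊$54,146 × 150%/7⌋ = $11,602; SL = ⌊$51,446/5⌋ = $10,289 → take DB $11,602. Book value $42,544.
Year 4: DB = ⌊$42,544 × 150%/7⌋ = $9,116; SL = ⌊$39,844/4⌋ = $9,961 → take SL $9,961. Book value $32,583.
Year 5: DB = ⌊$32,583 × 150%/7⌋ = $6,982; SL = ⌊$29,883/3⌋ = $9,961 → take SL $9,961. Book value $22,622.
Year 6: DB = ⌊$22,622 × 150%/7⌋ = $4,847; SL = ⌊$19,922/2⌋ = $9,961 → take SL $9,961. Book value $12,661.

$9,961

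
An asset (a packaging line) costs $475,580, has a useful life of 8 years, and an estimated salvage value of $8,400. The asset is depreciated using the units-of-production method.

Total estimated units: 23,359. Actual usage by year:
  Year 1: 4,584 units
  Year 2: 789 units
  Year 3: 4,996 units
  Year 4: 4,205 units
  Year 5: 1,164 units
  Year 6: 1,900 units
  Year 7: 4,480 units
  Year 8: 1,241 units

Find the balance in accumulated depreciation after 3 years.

$207,380

Depreciable base = $475,580 − $8,400 = $467,180.
Rate = $467,180 / 23,359 units = $20 per unit.
Year 1: 4,584 × $20 = $91,680. Book value $383,900.
Year 2: 789 × $20 = $15,780. Book value $368,120.
Year 3: 4,996 × $20 = $99,920. Book value $268,200.
Accumulated through year 3 = $475,580 − $268,200 = $207,380.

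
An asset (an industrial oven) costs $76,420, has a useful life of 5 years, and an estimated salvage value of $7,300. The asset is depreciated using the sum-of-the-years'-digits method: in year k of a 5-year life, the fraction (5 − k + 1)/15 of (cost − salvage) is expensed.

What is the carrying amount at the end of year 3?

$21,124

Depreciable base = $76,420 − $7,300 = $69,120.
Sum of the years' digits = 5+4+3+2+1 = 15.
Year 1: $69,120 × 5/15 = $23,040. Book value $53,380.
Year 2: $69,120 × 4/15 = $18,432. Book value $34,948.
Year 3: $69,120 × 3/15 = $13,824. Book value $21,124.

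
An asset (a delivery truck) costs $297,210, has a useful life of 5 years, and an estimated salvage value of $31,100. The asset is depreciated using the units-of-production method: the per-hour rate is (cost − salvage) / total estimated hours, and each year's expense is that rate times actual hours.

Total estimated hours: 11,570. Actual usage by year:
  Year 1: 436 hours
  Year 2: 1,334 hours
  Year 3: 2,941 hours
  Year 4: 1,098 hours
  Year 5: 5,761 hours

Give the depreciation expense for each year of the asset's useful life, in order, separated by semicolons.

$10,028; $30,682; $67,643; $25,254; $132,503

Depreciable base = $297,210 − $31,100 = $266,110.
Rate = $266,110 / 11,570 hours = $23 per hour.
Year 1: 436 × $23 = $10,028. Book value $287,182.
Year 2: 1,334 × $23 = $30,682. Book value $256,500.
Year 3: 2,941 × $23 = $67,643. Book value $188,857.
Year 4: 1,098 × $23 = $25,254. Book value $163,603.
Year 5: 5,761 × $23 = $132,503. Book value $31,100.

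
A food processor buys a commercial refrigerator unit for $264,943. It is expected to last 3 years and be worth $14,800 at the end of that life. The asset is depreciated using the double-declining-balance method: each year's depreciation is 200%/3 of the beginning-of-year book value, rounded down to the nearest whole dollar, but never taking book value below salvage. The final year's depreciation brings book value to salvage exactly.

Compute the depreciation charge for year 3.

Depreciable base = $264,943 − $14,800 = $250,143.
Year 1: ⌊$264,943 × 200%/3⌋ = $176,628. Book value $88,315.
Year 2: ⌊$88,315 × 200%/3⌋ = $58,876. Book value $29,439.
Year 3 (final): $29,439 − $14,800 = $14,639. Book value $14,800.

$14,639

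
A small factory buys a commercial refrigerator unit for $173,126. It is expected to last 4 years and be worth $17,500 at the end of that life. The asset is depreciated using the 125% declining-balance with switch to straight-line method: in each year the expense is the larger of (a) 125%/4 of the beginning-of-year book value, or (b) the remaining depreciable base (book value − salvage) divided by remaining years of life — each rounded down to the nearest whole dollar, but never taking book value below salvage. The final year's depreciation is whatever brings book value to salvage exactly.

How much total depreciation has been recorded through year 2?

$91,296

Depreciable base = $173,126 − $17,500 = $155,626.
Year 1: DB = ⌊$173,126 × 125%/4⌋ = $54,101; SL = ⌊$155,626/4⌋ = $38,906 → take DB $54,101. Book value $119,025.
Year 2: DB = ⌊$119,025 × 125%/4⌋ = $37,195; SL = ⌊$101,525/3⌋ = $33,841 → take DB $37,195. Book value $81,830.
Accumulated through year 2 = $173,126 − $81,830 = $91,296.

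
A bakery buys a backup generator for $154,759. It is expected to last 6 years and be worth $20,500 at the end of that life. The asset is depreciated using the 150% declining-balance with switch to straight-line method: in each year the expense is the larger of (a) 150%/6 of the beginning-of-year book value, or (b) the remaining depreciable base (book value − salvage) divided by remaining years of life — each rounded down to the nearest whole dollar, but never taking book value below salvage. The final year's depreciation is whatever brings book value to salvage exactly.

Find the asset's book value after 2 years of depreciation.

$87,053

Depreciable base = $154,759 − $20,500 = $134,259.
Year 1: DB = ⌊$154,759 × 150%/6⌋ = $38,689; SL = ⌊$134,259/6⌋ = $22,376 → take DB $38,689. Book value $116,070.
Year 2: DB = ⌊$116,070 × 150%/6⌋ = $29,017; SL = ⌊$95,570/5⌋ = $19,114 → take DB $29,017. Book value $87,053.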